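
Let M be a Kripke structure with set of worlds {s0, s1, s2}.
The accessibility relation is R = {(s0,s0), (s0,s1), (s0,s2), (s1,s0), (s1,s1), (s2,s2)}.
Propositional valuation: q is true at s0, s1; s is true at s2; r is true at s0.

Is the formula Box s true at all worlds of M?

Let φ = Box s. Evaluate φ at each world:
  s0 (successors {s0, s1, s2}): φ is false.
  s1 (successors {s0, s1}): φ is false.
  s2 (successors {s2}): φ is true.
Detail at s0 (counterexample):
  At s0: Box s requires s at every successor {s0, s1, s2}.
    s fails at s0, so Box s is false at s0.

No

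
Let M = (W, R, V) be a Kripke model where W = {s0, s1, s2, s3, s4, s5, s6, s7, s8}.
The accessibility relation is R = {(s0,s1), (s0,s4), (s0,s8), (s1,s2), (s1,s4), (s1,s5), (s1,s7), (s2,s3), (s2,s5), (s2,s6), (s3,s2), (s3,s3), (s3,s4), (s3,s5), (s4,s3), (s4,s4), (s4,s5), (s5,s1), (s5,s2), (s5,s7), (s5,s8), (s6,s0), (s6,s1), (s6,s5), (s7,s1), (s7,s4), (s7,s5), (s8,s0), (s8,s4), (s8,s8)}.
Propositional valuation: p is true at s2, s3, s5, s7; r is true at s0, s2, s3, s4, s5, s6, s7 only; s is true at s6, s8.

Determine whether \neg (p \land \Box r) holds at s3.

No

Recall that \Box ψ holds at a world iff ψ holds at every accessible world, and \Diamond ψ holds iff ψ holds at some accessible world.
At s3: p \land \Box r is true, so \neg (p \land \Box r) is false.
  At s3: p is true, \Box r is true, so p \land \Box r is true.
    At s3: \Box r requires r at every successor {s2, s3, s4, s5}.
      At s2: r is true.
      At s3: r is true.
      At s4: r is true.
      At s5: r is true.
    So \Box r is true at s3.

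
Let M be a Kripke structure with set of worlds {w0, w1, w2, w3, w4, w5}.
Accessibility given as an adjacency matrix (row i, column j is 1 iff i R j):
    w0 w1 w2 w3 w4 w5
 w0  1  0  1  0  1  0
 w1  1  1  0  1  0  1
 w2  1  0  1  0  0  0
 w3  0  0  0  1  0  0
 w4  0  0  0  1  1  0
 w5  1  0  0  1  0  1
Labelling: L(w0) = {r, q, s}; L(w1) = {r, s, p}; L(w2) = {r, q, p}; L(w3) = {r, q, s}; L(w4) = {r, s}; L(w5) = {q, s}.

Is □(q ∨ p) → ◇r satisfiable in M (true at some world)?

Yes

Let φ = □(q ∨ p) → ◇r. Evaluate φ at each world:
  w0 (successors {w0, w2, w4}): φ is true.
  w1 (successors {w0, w1, w3, w5}): φ is true.
  w2 (successors {w0, w2}): φ is true.
  w3 (successors {w3}): φ is true.
  w4 (successors {w3, w4}): φ is true.
  w5 (successors {w0, w3, w5}): φ is true.
Detail at w0 (witness):
  At w0: □(q ∨ p) is false, ◇r is true, so □(q ∨ p) → ◇r is true.
    At w0: □(q ∨ p) requires q ∨ p at every successor {w0, w2, w4}.
      q ∨ p fails at w4, so □(q ∨ p) is false at w0.
    At w0: ◇r requires r at some successor in {w0, w2, w4}.
      r holds at w0, so ◇r is true at w0.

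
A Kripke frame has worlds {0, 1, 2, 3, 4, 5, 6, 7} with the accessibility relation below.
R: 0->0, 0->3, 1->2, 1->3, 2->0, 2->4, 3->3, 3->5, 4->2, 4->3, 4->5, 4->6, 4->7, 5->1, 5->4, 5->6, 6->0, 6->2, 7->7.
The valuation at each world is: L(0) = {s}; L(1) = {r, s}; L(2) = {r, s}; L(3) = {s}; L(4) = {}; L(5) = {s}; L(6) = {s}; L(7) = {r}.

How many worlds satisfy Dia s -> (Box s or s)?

7

Let φ = Dia s -> (Box s or s). Evaluate φ at each world:
  0 (successors {0, 3}): φ is true.
  1 (successors {2, 3}): φ is true.
  2 (successors {0, 4}): φ is true.
  3 (successors {3, 5}): φ is true.
  4 (successors {2, 3, 5, 6, 7}): φ is false.
  5 (successors {1, 4, 6}): φ is true.
  6 (successors {0, 2}): φ is true.
  7 (successors {7}): φ is true.
For instance, at 3:
  At 3: Dia s is true, Box s or s is true, so Dia s -> (Box s or s) is true.
    At 3: Dia s requires s at some successor in {3, 5}.
      s holds at 3, so Dia s is true at 3.
    At 3: Box s is true, s is true, so Box s or s is true.
      At 3: Box s requires s at every successor {3, 5}.
        At 3: s is true.
        At 5: s is true.
      So Box s is true at 3.
Satisfying worlds: {0, 1, 2, 3, 5, 6, 7}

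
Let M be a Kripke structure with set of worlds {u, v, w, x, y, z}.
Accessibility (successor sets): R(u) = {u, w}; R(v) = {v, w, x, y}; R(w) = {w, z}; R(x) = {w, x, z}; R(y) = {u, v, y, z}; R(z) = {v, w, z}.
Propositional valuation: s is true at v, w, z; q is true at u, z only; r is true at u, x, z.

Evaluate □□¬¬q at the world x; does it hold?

Recall that □ψ holds at a world iff ψ holds at every accessible world, and ◇ψ holds iff ψ holds at some accessible world.
At x: □□¬¬q requires □¬¬q at every successor {w, x, z}.
  □¬¬q fails at w, so □□¬¬q is false at x.
    At w: □¬¬q requires ¬¬q at every successor {w, z}.
      ¬¬q fails at w, so □¬¬q is false at w.

No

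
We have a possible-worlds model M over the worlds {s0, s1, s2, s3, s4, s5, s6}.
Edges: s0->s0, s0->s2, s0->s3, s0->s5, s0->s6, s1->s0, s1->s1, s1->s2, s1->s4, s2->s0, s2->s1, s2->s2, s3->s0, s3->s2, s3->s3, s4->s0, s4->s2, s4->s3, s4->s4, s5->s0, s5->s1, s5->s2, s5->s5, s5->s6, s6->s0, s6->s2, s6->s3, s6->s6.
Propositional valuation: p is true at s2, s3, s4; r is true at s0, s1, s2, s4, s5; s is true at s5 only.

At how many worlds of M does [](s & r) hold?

0

Let φ = [](s & r). Evaluate φ at each world:
  s0 (successors {s0, s2, s3, s5, s6}): φ is false.
  s1 (successors {s0, s1, s2, s4}): φ is false.
  s2 (successors {s0, s1, s2}): φ is false.
  s3 (successors {s0, s2, s3}): φ is false.
  s4 (successors {s0, s2, s3, s4}): φ is false.
  s5 (successors {s0, s1, s2, s5, s6}): φ is false.
  s6 (successors {s0, s2, s3, s6}): φ is false.
For instance, at s5:
  At s5: [](s & r) requires s & r at every successor {s0, s1, s2, s5, s6}.
    s & r fails at s0, so [](s & r) is false at s5.
Satisfying worlds: none.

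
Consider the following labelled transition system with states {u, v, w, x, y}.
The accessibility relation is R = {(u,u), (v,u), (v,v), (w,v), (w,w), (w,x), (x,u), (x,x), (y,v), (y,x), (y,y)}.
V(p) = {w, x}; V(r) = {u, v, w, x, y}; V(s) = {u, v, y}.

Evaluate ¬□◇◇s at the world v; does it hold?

At v: □◇◇s is true, so ¬□◇◇s is false.
  At v: □◇◇s requires ◇◇s at every successor {u, v}.
      At u: ◇◇s requires ◇s at some successor in {u}.
        ◇s holds at u, so ◇◇s is true at u.
      At v: ◇◇s requires ◇s at some successor in {u, v}.
        ◇s holds at u, so ◇◇s is true at v.
  So □◇◇s is true at v.

No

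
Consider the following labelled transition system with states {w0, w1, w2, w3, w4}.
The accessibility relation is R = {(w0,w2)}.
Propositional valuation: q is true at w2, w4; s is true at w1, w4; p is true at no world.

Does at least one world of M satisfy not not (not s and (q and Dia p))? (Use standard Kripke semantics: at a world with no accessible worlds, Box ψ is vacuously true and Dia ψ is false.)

Let φ = not not (not s and (q and Dia p)). Evaluate φ at each world:
  w0 (successors {w2}): φ is false.
  w1 (successors ∅): φ is false.
  w2 (successors ∅): φ is false.
  w3 (successors ∅): φ is false.
  w4 (successors ∅): φ is false.
For instance, at w0:
  At w0: not (not s and (q and Dia p)) is true, so not not (not s and (q and Dia p)) is false.
    At w0: not s and (q and Dia p) is false, so not (not s and (q and Dia p)) is true.
      At w0: not s is true, q and Dia p is false, so not s and (q and Dia p) is false.

No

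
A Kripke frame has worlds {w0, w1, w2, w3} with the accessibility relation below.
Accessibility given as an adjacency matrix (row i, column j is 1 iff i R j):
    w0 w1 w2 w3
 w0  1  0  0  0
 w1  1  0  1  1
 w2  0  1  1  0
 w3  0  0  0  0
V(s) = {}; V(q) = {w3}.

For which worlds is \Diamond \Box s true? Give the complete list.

w1

Let φ = \Diamond \Box s. Evaluate φ at each world:
  w0 (successors {w0}): φ is false.
  w1 (successors {w0, w2, w3}): φ is true.
  w2 (successors {w1, w2}): φ is false.
  w3 (successors ∅): φ is false.
For instance, at w1:
  At w1: \Diamond \Box s requires \Box s at some successor in {w0, w2, w3}.
    \Box s holds at w3, so \Diamond \Box s is true at w1.
      At w3: no accessible worlds, so \Box s holds vacuously.
Satisfying worlds: {w1}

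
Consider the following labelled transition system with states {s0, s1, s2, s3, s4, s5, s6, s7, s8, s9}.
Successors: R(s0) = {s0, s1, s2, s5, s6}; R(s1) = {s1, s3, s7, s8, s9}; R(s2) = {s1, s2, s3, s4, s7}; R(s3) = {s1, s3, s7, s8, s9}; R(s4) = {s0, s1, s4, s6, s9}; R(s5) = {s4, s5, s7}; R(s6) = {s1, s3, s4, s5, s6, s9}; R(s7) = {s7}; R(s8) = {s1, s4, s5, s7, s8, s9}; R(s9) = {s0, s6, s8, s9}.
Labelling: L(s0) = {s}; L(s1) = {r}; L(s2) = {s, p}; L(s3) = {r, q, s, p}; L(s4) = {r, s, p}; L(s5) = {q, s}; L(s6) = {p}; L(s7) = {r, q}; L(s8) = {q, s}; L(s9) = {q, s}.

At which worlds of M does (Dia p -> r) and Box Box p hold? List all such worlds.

none

Recall that Box ψ holds at a world iff ψ holds at every accessible world, and Dia ψ holds iff ψ holds at some accessible world.
Let φ = (Dia p -> r) and Box Box p. Evaluate φ at each world:
  s0 (successors {s0, s1, s2, s5, s6}): φ is false.
  s1 (successors {s1, s3, s7, s8, s9}): φ is false.
  s2 (successors {s1, s2, s3, s4, s7}): φ is false.
  s3 (successors {s1, s3, s7, s8, s9}): φ is false.
  s4 (successors {s0, s1, s4, s6, s9}): φ is false.
  s5 (successors {s4, s5, s7}): φ is false.
  s6 (successors {s1, s3, s4, s5, s6, s9}): φ is false.
  s7 (successors {s7}): φ is false.
  s8 (successors {s1, s4, s5, s7, s8, s9}): φ is false.
  s9 (successors {s0, s6, s8, s9}): φ is false.
For instance, at s9:
  At s9: Dia p -> r is false, Box Box p is false, so (Dia p -> r) and Box Box p is false.
    At s9: Dia p is true, r is false, so Dia p -> r is false.
      At s9: Dia p requires p at some successor in {s0, s6, s8, s9}.
        p holds at s6, so Dia p is true at s9.
    At s9: Box Box p requires Box p at every successor {s0, s6, s8, s9}.
      Box p fails at s0, so Box Box p is false at s9.
Satisfying worlds: none.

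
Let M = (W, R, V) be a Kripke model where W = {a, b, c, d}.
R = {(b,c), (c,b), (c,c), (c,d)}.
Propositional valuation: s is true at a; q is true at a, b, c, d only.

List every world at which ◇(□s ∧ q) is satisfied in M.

c

Recall that □ψ holds at a world iff ψ holds at every accessible world, and ◇ψ holds iff ψ holds at some accessible world.
Let φ = ◇(□s ∧ q). Evaluate φ at each world:
  a (successors ∅): φ is false.
  b (successors {c}): φ is false.
  c (successors {b, c, d}): φ is true.
  d (successors ∅): φ is false.
For instance, at c:
  At c: ◇(□s ∧ q) requires □s ∧ q at some successor in {b, c, d}.
    □s ∧ q holds at d, so ◇(□s ∧ q) is true at c.
      At d: □s is true, q is true, so □s ∧ q is true.
Satisfying worlds: {c}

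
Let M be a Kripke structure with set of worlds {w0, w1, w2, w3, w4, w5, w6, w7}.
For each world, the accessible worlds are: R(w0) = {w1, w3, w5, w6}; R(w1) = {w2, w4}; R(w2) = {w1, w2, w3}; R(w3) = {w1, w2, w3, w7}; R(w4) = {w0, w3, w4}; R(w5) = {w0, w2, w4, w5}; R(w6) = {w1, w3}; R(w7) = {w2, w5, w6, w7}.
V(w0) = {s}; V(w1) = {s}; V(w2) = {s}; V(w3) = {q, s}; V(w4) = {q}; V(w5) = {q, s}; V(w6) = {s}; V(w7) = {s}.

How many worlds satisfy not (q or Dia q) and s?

Let φ = not (q or Dia q) and s. Evaluate φ at each world:
  w0 (successors {w1, w3, w5, w6}): φ is false.
  w1 (successors {w2, w4}): φ is false.
  w2 (successors {w1, w2, w3}): φ is false.
  w3 (successors {w1, w2, w3, w7}): φ is false.
  w4 (successors {w0, w3, w4}): φ is false.
  w5 (successors {w0, w2, w4, w5}): φ is false.
  w6 (successors {w1, w3}): φ is false.
  w7 (successors {w2, w5, w6, w7}): φ is false.
For instance, at w6:
  At w6: not (q or Dia q) is false, s is true, so not (q or Dia q) and s is false.
    At w6: q or Dia q is true, so not (q or Dia q) is false.
      At w6: q is false, Dia q is true, so q or Dia q is true.
Satisfying worlds: none.

0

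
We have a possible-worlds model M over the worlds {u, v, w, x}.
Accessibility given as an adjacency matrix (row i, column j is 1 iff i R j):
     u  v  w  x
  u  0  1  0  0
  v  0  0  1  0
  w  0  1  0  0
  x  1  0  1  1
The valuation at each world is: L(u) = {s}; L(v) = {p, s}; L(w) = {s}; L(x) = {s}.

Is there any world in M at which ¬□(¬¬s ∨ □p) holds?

No

Let φ = ¬□(¬¬s ∨ □p). Evaluate φ at each world:
  u (successors {v}): φ is false.
  v (successors {w}): φ is false.
  w (successors {v}): φ is false.
  x (successors {u, w, x}): φ is false.
For instance, at u:
  At u: □(¬¬s ∨ □p) is true, so ¬□(¬¬s ∨ □p) is false.
    At u: □(¬¬s ∨ □p) requires ¬¬s ∨ □p at every successor {v}.
      At v: ¬¬s ∨ □p is true.
    So □(¬¬s ∨ □p) is true at u.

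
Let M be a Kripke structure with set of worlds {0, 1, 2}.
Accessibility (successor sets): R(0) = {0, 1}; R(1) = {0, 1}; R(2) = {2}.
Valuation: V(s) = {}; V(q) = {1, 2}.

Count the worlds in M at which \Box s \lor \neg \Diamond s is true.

Let φ = \Box s \lor \neg \Diamond s. Evaluate φ at each world:
  0 (successors {0, 1}): φ is true.
  1 (successors {0, 1}): φ is true.
  2 (successors {2}): φ is true.
For instance, at 0:
  At 0: \Box s is false, \neg \Diamond s is true, so \Box s \lor \neg \Diamond s is true.
    At 0: \Box s requires s at every successor {0, 1}.
      s fails at 0, so \Box s is false at 0.
    At 0: \Diamond s is false, so \neg \Diamond s is true.
      At 0: \Diamond s requires s at some successor in {0, 1}.
        At 0: s is false.
        At 1: s is false.
      So \Diamond s is false at 0.
Satisfying worlds: {0, 1, 2}

3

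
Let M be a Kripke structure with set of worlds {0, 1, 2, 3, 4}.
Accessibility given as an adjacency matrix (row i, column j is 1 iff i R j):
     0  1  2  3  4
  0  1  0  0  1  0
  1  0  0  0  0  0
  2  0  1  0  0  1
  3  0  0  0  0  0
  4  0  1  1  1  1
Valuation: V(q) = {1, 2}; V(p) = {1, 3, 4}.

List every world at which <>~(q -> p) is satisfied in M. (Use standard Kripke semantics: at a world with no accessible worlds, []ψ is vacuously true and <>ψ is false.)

Let φ = <>~(q -> p). Evaluate φ at each world:
  0 (successors {0, 3}): φ is false.
  1 (successors ∅): φ is false.
  2 (successors {1, 4}): φ is false.
  3 (successors ∅): φ is false.
  4 (successors {1, 2, 3, 4}): φ is true.
For instance, at 2:
  At 2: <>~(q -> p) requires ~(q -> p) at some successor in {1, 4}.
    At 1: ~(q -> p) is false.
    At 4: ~(q -> p) is false.
  So <>~(q -> p) is false at 2.
Satisfying worlds: {4}

4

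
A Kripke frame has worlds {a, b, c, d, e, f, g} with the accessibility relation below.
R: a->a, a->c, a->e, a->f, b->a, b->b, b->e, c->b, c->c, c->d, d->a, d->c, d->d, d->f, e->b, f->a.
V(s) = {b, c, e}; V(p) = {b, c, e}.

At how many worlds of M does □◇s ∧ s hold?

3

Let φ = □◇s ∧ s. Evaluate φ at each world:
  a (successors {a, c, e, f}): φ is false.
  b (successors {a, b, e}): φ is true.
  c (successors {b, c, d}): φ is true.
  d (successors {a, c, d, f}): φ is false.
  e (successors {b}): φ is true.
  f (successors {a}): φ is false.
  g (successors ∅): φ is false.
For instance, at a:
  At a: □◇s is false, s is false, so □◇s ∧ s is false.
    At a: □◇s requires ◇s at every successor {a, c, e, f}.
      ◇s fails at f, so □◇s is false at a.
Satisfying worlds: {b, c, e}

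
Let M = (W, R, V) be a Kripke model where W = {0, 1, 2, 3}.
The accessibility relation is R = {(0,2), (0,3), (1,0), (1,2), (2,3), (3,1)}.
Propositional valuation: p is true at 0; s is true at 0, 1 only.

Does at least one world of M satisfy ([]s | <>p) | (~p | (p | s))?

Yes

Recall that []ψ holds at a world iff ψ holds at every accessible world, and <>ψ holds iff ψ holds at some accessible world.
Let φ = ([]s | <>p) | (~p | (p | s)). Evaluate φ at each world:
  0 (successors {2, 3}): φ is true.
  1 (successors {0, 2}): φ is true.
  2 (successors {3}): φ is true.
  3 (successors {1}): φ is true.
Detail at 0 (witness):
  At 0: []s | <>p is false, ~p | (p | s) is true, so ([]s | <>p) | (~p | (p | s)) is true.
    At 0: []s is false, <>p is false, so []s | <>p is false.
      At 0: []s requires s at every successor {2, 3}.
        s fails at 2, so []s is false at 0.
      At 0: <>p requires p at some successor in {2, 3}.
        At 2: p is false.
        At 3: p is false.
      So <>p is false at 0.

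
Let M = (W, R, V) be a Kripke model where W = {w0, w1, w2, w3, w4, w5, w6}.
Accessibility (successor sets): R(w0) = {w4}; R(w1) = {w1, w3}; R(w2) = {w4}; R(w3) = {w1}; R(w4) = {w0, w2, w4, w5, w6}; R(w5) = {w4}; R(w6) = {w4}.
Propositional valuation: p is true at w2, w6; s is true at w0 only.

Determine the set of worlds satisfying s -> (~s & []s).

Recall that []ψ holds at a world iff ψ holds at every accessible world, and <>ψ holds iff ψ holds at some accessible world.
Let φ = s -> (~s & []s). Evaluate φ at each world:
  w0 (successors {w4}): φ is false.
  w1 (successors {w1, w3}): φ is true.
  w2 (successors {w4}): φ is true.
  w3 (successors {w1}): φ is true.
  w4 (successors {w0, w2, w4, w5, w6}): φ is true.
  w5 (successors {w4}): φ is true.
  w6 (successors {w4}): φ is true.
For instance, at w2:
  At w2: s is false, ~s & []s is false, so s -> (~s & []s) is true.
    At w2: ~s is true, []s is false, so ~s & []s is false.
      At w2: []s requires s at every successor {w4}.
        s fails at w4, so []s is false at w2.
Satisfying worlds: {w1, w2, w3, w4, w5, w6}

w1, w2, w3, w4, w5, w6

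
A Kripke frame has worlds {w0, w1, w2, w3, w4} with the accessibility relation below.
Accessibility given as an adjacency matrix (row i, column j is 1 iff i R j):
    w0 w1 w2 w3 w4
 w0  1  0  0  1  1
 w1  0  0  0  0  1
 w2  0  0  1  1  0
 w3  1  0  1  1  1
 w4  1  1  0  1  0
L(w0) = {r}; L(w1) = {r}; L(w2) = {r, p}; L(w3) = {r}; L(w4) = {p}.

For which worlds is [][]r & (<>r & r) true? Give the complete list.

none

Let φ = [][]r & (<>r & r). Evaluate φ at each world:
  w0 (successors {w0, w3, w4}): φ is false.
  w1 (successors {w4}): φ is false.
  w2 (successors {w2, w3}): φ is false.
  w3 (successors {w0, w2, w3, w4}): φ is false.
  w4 (successors {w0, w1, w3}): φ is false.
For instance, at w2:
  At w2: [][]r is false, <>r & r is true, so [][]r & (<>r & r) is false.
    At w2: [][]r requires []r at every successor {w2, w3}.
      []r fails at w3, so [][]r is false at w2.
    At w2: <>r is true, r is true, so <>r & r is true.
      At w2: <>r requires r at some successor in {w2, w3}.
        r holds at w2, so <>r is true at w2.
Satisfying worlds: none.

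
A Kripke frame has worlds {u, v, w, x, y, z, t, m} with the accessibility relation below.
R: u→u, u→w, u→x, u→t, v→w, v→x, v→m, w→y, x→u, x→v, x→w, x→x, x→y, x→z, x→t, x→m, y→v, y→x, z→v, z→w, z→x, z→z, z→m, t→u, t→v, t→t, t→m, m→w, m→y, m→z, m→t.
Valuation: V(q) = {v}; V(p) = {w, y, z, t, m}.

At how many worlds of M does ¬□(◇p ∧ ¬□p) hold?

Recall that □ψ holds at a world iff ψ holds at every accessible world, and ◇ψ holds iff ψ holds at some accessible world.
Let φ = ¬□(◇p ∧ ¬□p). Evaluate φ at each world:
  u (successors {u, w, x, t}): φ is true.
  v (successors {w, x, m}): φ is true.
  w (successors {y}): φ is true.
  x (successors {u, v, w, x, y, z, t, m}): φ is true.
  y (successors {v, x}): φ is false.
  z (successors {v, w, x, z, m}): φ is true.
  t (successors {u, v, t, m}): φ is true.
  m (successors {w, y, z, t}): φ is true.
For instance, at y:
  At y: □(◇p ∧ ¬□p) is true, so ¬□(◇p ∧ ¬□p) is false.
    At y: □(◇p ∧ ¬□p) requires ◇p ∧ ¬□p at every successor {v, x}.
      At v: ◇p ∧ ¬□p is true.
      At x: ◇p ∧ ¬□p is true.
    So □(◇p ∧ ¬□p) is true at y.
Satisfying worlds: {u, v, w, x, z, t, m}

7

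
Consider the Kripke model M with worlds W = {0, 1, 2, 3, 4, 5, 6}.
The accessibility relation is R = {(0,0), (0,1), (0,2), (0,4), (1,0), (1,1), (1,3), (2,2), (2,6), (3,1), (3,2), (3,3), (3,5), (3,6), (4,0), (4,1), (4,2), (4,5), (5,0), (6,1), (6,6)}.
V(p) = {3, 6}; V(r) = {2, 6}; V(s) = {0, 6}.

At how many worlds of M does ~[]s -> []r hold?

Let φ = ~[]s -> []r. Evaluate φ at each world:
  0 (successors {0, 1, 2, 4}): φ is false.
  1 (successors {0, 1, 3}): φ is false.
  2 (successors {2, 6}): φ is true.
  3 (successors {1, 2, 3, 5, 6}): φ is false.
  4 (successors {0, 1, 2, 5}): φ is false.
  5 (successors {0}): φ is true.
  6 (successors {1, 6}): φ is false.
For instance, at 2:
  At 2: ~[]s is true, []r is true, so ~[]s -> []r is true.
    At 2: []s is false, so ~[]s is true.
      At 2: []s requires s at every successor {2, 6}.
        s fails at 2, so []s is false at 2.
    At 2: []r requires r at every successor {2, 6}.
      At 2: r is true.
      At 6: r is true.
    So []r is true at 2.
Satisfying worlds: {2, 5}

2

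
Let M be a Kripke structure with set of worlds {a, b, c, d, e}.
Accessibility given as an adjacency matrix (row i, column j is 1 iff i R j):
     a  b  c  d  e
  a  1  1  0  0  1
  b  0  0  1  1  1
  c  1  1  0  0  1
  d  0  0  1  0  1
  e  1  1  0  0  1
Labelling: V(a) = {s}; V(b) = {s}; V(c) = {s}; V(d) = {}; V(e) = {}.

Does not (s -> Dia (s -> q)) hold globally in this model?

Let φ = not (s -> Dia (s -> q)). Evaluate φ at each world:
  a (successors {a, b, e}): φ is false.
  b (successors {c, d, e}): φ is false.
  c (successors {a, b, e}): φ is false.
  d (successors {c, e}): φ is false.
  e (successors {a, b, e}): φ is false.
Detail at a (counterexample):
  At a: s -> Dia (s -> q) is true, so not (s -> Dia (s -> q)) is false.
    At a: s is true, Dia (s -> q) is true, so s -> Dia (s -> q) is true.
      At a: Dia (s -> q) requires s -> q at some successor in {a, b, e}.
        s -> q holds at e, so Dia (s -> q) is true at a.

No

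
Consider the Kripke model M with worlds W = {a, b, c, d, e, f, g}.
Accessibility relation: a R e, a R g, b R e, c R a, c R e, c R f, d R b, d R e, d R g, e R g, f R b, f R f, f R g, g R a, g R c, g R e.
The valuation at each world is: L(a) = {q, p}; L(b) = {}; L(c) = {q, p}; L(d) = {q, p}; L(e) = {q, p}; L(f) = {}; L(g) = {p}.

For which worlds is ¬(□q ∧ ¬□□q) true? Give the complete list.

Let φ = ¬(□q ∧ ¬□□q). Evaluate φ at each world:
  a (successors {e, g}): φ is true.
  b (successors {e}): φ is false.
  c (successors {a, e, f}): φ is true.
  d (successors {b, e, g}): φ is true.
  e (successors {g}): φ is true.
  f (successors {b, f, g}): φ is true.
  g (successors {a, c, e}): φ is false.
For instance, at c:
  At c: □q ∧ ¬□□q is false, so ¬(□q ∧ ¬□□q) is true.
    At c: □q is false, ¬□□q is true, so □q ∧ ¬□□q is false.
      At c: □q requires q at every successor {a, e, f}.
        q fails at f, so □q is false at c.
      At c: □□q is false, so ¬□□q is true.
Satisfying worlds: {a, c, d, e, f}

a, c, d, e, f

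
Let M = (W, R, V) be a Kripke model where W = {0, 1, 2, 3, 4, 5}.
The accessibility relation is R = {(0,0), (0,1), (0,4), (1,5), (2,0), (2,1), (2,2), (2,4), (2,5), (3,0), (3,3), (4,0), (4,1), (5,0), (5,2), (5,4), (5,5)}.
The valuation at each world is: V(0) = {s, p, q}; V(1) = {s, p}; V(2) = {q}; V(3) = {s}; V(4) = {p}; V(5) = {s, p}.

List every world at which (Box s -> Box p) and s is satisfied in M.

Let φ = (Box s -> Box p) and s. Evaluate φ at each world:
  0 (successors {0, 1, 4}): φ is true.
  1 (successors {5}): φ is true.
  2 (successors {0, 1, 2, 4, 5}): φ is false.
  3 (successors {0, 3}): φ is false.
  4 (successors {0, 1}): φ is false.
  5 (successors {0, 2, 4, 5}): φ is true.
For instance, at 1:
  At 1: Box s -> Box p is true, s is true, so (Box s -> Box p) and s is true.
    At 1: Box s is true, Box p is true, so Box s -> Box p is true.
      At 1: Box s requires s at every successor {5}.
        At 5: s is true.
      So Box s is true at 1.
      At 1: Box p requires p at every successor {5}.
        At 5: p is true.
      So Box p is true at 1.
Satisfying worlds: {0, 1, 5}

0, 1, 5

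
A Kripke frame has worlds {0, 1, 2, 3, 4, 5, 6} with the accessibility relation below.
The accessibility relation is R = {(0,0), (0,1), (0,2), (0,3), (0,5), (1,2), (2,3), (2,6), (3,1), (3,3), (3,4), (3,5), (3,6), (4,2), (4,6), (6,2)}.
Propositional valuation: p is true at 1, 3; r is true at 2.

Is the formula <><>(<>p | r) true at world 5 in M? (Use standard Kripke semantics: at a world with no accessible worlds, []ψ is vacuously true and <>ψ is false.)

No

Recall that <>ψ holds at a world iff ψ holds at some accessible world.
At 5: no accessible worlds, so <><>(<>p | r) is false.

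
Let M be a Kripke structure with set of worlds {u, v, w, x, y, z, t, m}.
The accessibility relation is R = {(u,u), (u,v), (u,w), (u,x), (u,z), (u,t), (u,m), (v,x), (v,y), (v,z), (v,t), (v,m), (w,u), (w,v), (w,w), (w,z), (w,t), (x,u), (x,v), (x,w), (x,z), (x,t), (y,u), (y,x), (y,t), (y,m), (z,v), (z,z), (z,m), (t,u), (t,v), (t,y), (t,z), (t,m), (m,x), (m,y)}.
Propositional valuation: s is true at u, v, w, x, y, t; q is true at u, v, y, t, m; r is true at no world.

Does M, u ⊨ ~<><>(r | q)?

At u: <><>(r | q) is true, so ~<><>(r | q) is false.
  At u: <><>(r | q) requires <>(r | q) at some successor in {u, v, w, x, z, t, m}.
    <>(r | q) holds at u, so <><>(r | q) is true at u.
      At u: <>(r | q) requires r | q at some successor in {u, v, w, x, z, t, m}.
        r | q holds at u, so <>(r | q) is true at u.

No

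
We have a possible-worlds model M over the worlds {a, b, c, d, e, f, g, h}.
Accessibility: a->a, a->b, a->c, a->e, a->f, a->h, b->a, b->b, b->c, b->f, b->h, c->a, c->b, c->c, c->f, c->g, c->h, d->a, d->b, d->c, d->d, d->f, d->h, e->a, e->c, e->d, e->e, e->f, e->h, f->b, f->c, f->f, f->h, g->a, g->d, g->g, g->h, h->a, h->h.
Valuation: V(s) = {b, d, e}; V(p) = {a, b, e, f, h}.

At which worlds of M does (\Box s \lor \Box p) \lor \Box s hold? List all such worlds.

Let φ = (\Box s \lor \Box p) \lor \Box s. Evaluate φ at each world:
  a (successors {a, b, c, e, f, h}): φ is false.
  b (successors {a, b, c, f, h}): φ is false.
  c (successors {a, b, c, f, g, h}): φ is false.
  d (successors {a, b, c, d, f, h}): φ is false.
  e (successors {a, c, d, e, f, h}): φ is false.
  f (successors {b, c, f, h}): φ is false.
  g (successors {a, d, g, h}): φ is false.
  h (successors {a, h}): φ is true.
For instance, at d:
  At d: \Box s \lor \Box p is false, \Box s is false, so (\Box s \lor \Box p) \lor \Box s is false.
    At d: \Box s is false, \Box p is false, so \Box s \lor \Box p is false.
      At d: \Box s requires s at every successor {a, b, c, d, f, h}.
        s fails at a, so \Box s is false at d.
      At d: \Box p requires p at every successor {a, b, c, d, f, h}.
        p fails at c, so \Box p is false at d.
    At d: \Box s requires s at every successor {a, b, c, d, f, h}.
      s fails at a, so \Box s is false at d.
Satisfying worlds: {h}

h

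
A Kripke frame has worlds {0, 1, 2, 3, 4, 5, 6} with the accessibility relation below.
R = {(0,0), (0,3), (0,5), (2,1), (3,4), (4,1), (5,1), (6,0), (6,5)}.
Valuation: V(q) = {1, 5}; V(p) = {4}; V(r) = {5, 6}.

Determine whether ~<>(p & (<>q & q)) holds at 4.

At 4: <>(p & (<>q & q)) is false, so ~<>(p & (<>q & q)) is true.
  At 4: <>(p & (<>q & q)) requires p & (<>q & q) at some successor in {1}.
    At 1: p & (<>q & q) is false.
  So <>(p & (<>q & q)) is false at 4.

Yes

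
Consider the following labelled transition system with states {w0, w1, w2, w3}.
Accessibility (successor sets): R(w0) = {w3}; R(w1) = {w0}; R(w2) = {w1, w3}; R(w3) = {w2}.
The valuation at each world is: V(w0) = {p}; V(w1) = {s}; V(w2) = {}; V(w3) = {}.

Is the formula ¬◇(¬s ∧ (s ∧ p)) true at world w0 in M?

Yes

At w0: ◇(¬s ∧ (s ∧ p)) is false, so ¬◇(¬s ∧ (s ∧ p)) is true.
  At w0: ◇(¬s ∧ (s ∧ p)) requires ¬s ∧ (s ∧ p) at some successor in {w3}.
    At w3: ¬s ∧ (s ∧ p) is false.
  So ◇(¬s ∧ (s ∧ p)) is false at w0.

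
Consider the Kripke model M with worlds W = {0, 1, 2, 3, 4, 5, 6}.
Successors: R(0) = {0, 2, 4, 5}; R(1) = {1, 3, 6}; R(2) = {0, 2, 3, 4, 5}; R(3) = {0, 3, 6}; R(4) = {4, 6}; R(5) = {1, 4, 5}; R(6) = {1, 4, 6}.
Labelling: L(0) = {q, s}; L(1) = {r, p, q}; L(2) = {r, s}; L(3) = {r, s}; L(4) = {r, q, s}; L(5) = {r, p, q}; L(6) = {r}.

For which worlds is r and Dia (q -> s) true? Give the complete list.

1, 2, 3, 4, 5, 6

Let φ = r and Dia (q -> s). Evaluate φ at each world:
  0 (successors {0, 2, 4, 5}): φ is false.
  1 (successors {1, 3, 6}): φ is true.
  2 (successors {0, 2, 3, 4, 5}): φ is true.
  3 (successors {0, 3, 6}): φ is true.
  4 (successors {4, 6}): φ is true.
  5 (successors {1, 4, 5}): φ is true.
  6 (successors {1, 4, 6}): φ is true.
For instance, at 2:
  At 2: r is true, Dia (q -> s) is true, so r and Dia (q -> s) is true.
    At 2: Dia (q -> s) requires q -> s at some successor in {0, 2, 3, 4, 5}.
      q -> s holds at 0, so Dia (q -> s) is true at 2.
Satisfying worlds: {1, 2, 3, 4, 5, 6}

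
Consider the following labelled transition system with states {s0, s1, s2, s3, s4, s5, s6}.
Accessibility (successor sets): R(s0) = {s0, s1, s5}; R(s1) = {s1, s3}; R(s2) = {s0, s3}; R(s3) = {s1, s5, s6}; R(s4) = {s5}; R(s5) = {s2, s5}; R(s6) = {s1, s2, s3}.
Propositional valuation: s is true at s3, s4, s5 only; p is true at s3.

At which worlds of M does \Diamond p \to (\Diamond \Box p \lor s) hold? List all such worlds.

s0, s3, s4, s5

Let φ = \Diamond p \to (\Diamond \Box p \lor s). Evaluate φ at each world:
  s0 (successors {s0, s1, s5}): φ is true.
  s1 (successors {s1, s3}): φ is false.
  s2 (successors {s0, s3}): φ is false.
  s3 (successors {s1, s5, s6}): φ is true.
  s4 (successors {s5}): φ is true.
  s5 (successors {s2, s5}): φ is true.
  s6 (successors {s1, s2, s3}): φ is false.
For instance, at s3:
  At s3: \Diamond p is false, \Diamond \Box p \lor s is true, so \Diamond p \to (\Diamond \Box p \lor s) is true.
    At s3: \Diamond p requires p at some successor in {s1, s5, s6}.
      At s1: p is false.
      At s5: p is false.
      At s6: p is false.
    So \Diamond p is false at s3.
    At s3: \Diamond \Box p is false, s is true, so \Diamond \Box p \lor s is true.
      At s3: \Diamond \Box p requires \Box p at some successor in {s1, s5, s6}.
        At s1: \Box p is false.
        At s5: \Box p is false.
        At s6: \Box p is false.
      So \Diamond \Box p is false at s3.
Satisfying worlds: {s0, s3, s4, s5}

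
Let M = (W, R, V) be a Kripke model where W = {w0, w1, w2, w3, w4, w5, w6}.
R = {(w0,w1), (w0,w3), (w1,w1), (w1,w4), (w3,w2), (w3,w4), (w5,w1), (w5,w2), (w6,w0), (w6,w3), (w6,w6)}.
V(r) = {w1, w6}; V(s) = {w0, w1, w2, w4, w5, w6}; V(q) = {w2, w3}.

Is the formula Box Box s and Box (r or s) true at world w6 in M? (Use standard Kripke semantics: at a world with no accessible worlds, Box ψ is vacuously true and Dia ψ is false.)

No

At w6: Box Box s is false, Box (r or s) is false, so Box Box s and Box (r or s) is false.
  At w6: Box Box s requires Box s at every successor {w0, w3, w6}.
    Box s fails at w0, so Box Box s is false at w6.
      At w0: Box s requires s at every successor {w1, w3}.
        s fails at w3, so Box s is false at w0.
  At w6: Box (r or s) requires r or s at every successor {w0, w3, w6}.
    r or s fails at w3, so Box (r or s) is false at w6.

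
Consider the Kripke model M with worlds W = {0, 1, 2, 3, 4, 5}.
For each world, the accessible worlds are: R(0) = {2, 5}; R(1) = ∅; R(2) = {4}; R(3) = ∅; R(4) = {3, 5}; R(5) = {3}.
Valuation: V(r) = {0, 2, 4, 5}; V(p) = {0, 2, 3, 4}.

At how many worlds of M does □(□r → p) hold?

6

Let φ = □(□r → p). Evaluate φ at each world:
  0 (successors {2, 5}): φ is true.
  1 (successors ∅): φ is true.
  2 (successors {4}): φ is true.
  3 (successors ∅): φ is true.
  4 (successors {3, 5}): φ is true.
  5 (successors {3}): φ is true.
For instance, at 0:
  At 0: □(□r → p) requires □r → p at every successor {2, 5}.
      At 2: □r is true, p is true, so □r → p is true.
      At 5: □r is false, p is false, so □r → p is true.
  So □(□r → p) is true at 0.
Satisfying worlds: {0, 1, 2, 3, 4, 5}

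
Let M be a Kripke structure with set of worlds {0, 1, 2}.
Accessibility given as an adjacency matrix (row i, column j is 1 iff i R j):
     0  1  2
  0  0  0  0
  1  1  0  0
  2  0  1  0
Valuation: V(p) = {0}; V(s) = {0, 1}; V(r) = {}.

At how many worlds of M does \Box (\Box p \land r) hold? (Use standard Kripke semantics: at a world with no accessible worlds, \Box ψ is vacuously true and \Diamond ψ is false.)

Let φ = \Box (\Box p \land r). Evaluate φ at each world:
  0 (successors ∅): φ is true.
  1 (successors {0}): φ is false.
  2 (successors {1}): φ is false.
For instance, at 1:
  At 1: \Box (\Box p \land r) requires \Box p \land r at every successor {0}.
    \Box p \land r fails at 0, so \Box (\Box p \land r) is false at 1.
      At 0: \Box p is true, r is false, so \Box p \land r is false.
Satisfying worlds: {0}

1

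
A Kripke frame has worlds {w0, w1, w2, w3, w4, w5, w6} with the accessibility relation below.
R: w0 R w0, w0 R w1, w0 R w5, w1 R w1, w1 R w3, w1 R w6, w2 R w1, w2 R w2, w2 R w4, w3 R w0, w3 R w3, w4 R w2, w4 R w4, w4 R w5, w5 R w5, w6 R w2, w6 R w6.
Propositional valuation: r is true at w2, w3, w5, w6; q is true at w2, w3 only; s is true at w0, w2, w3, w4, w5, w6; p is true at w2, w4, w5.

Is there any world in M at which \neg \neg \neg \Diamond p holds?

Recall that \Diamond ψ holds at a world iff ψ holds at some accessible world.
Let φ = \neg \neg \neg \Diamond p. Evaluate φ at each world:
  w0 (successors {w0, w1, w5}): φ is false.
  w1 (successors {w1, w3, w6}): φ is true.
  w2 (successors {w1, w2, w4}): φ is false.
  w3 (successors {w0, w3}): φ is true.
  w4 (successors {w2, w4, w5}): φ is false.
  w5 (successors {w5}): φ is false.
  w6 (successors {w2, w6}): φ is false.
Detail at w1 (witness):
  At w1: \neg \neg \Diamond p is false, so \neg \neg \neg \Diamond p is true.
    At w1: \neg \Diamond p is true, so \neg \neg \Diamond p is false.
      At w1: \Diamond p is false, so \neg \Diamond p is true.

Yes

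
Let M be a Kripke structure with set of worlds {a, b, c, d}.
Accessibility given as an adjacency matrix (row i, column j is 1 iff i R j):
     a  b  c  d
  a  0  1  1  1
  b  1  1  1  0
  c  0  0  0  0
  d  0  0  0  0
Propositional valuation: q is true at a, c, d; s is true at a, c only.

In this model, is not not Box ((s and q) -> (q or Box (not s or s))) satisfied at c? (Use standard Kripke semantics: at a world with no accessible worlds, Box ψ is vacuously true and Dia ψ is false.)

Recall that Box ψ holds at a world iff ψ holds at every accessible world, and Dia ψ holds iff ψ holds at some accessible world.
At c: not Box ((s and q) -> (q or Box (not s or s))) is false, so not not Box ((s and q) -> (q or Box (not s or s))) is true.
  At c: Box ((s and q) -> (q or Box (not s or s))) is true, so not Box ((s and q) -> (q or Box (not s or s))) is false.
    At c: no accessible worlds, so Box ((s and q) -> (q or Box (not s or s))) holds vacuously.

Yes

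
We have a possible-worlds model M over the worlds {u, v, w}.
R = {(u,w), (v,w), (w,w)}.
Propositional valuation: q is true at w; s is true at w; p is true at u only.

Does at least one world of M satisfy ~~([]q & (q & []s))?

Let φ = ~~([]q & (q & []s)). Evaluate φ at each world:
  u (successors {w}): φ is false.
  v (successors {w}): φ is false.
  w (successors {w}): φ is true.
Detail at w (witness):
  At w: ~([]q & (q & []s)) is false, so ~~([]q & (q & []s)) is true.
    At w: []q & (q & []s) is true, so ~([]q & (q & []s)) is false.
      At w: []q is true, q & []s is true, so []q & (q & []s) is true.

Yes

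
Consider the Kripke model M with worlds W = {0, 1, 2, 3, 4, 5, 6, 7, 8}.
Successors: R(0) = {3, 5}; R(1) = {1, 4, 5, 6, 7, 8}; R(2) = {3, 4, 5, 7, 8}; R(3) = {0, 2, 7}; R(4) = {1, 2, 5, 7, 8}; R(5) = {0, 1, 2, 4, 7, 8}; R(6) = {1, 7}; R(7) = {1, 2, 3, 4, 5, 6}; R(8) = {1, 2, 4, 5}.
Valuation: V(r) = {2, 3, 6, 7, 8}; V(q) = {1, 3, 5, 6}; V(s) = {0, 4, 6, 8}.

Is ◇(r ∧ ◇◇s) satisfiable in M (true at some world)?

Let φ = ◇(r ∧ ◇◇s). Evaluate φ at each world:
  0 (successors {3, 5}): φ is true.
  1 (successors {1, 4, 5, 6, 7, 8}): φ is true.
  2 (successors {3, 4, 5, 7, 8}): φ is true.
  3 (successors {0, 2, 7}): φ is true.
  4 (successors {1, 2, 5, 7, 8}): φ is true.
  5 (successors {0, 1, 2, 4, 7, 8}): φ is true.
  6 (successors {1, 7}): φ is true.
  7 (successors {1, 2, 3, 4, 5, 6}): φ is true.
  8 (successors {1, 2, 4, 5}): φ is true.
Detail at 0 (witness):
  At 0: ◇(r ∧ ◇◇s) requires r ∧ ◇◇s at some successor in {3, 5}.
    r ∧ ◇◇s holds at 3, so ◇(r ∧ ◇◇s) is true at 0.
      At 3: r is true, ◇◇s is true, so r ∧ ◇◇s is true.

Yes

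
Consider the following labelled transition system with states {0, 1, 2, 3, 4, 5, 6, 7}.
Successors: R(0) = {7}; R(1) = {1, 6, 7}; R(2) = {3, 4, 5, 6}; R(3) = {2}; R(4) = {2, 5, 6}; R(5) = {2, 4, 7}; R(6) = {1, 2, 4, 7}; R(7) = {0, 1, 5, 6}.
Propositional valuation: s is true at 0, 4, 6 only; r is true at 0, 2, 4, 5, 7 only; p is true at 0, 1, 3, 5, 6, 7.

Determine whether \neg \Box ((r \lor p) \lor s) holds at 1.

No

At 1: \Box ((r \lor p) \lor s) is true, so \neg \Box ((r \lor p) \lor s) is false.
  At 1: \Box ((r \lor p) \lor s) requires (r \lor p) \lor s at every successor {1, 6, 7}.
    At 1: (r \lor p) \lor s is true.
    At 6: (r \lor p) \lor s is true.
    At 7: (r \lor p) \lor s is true.
  So \Box ((r \lor p) \lor s) is true at 1.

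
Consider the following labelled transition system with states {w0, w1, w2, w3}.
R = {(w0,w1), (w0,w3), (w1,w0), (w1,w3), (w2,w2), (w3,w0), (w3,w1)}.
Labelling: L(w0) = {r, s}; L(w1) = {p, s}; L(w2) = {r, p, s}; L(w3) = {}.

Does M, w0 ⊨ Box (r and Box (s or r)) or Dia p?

Recall that Box ψ holds at a world iff ψ holds at every accessible world, and Dia ψ holds iff ψ holds at some accessible world.
At w0: Box (r and Box (s or r)) is false, Dia p is true, so Box (r and Box (s or r)) or Dia p is true.
  At w0: Box (r and Box (s or r)) requires r and Box (s or r) at every successor {w1, w3}.
    r and Box (s or r) fails at w1, so Box (r and Box (s or r)) is false at w0.
      At w1: r is false, Box (s or r) is false, so r and Box (s or r) is false.
  At w0: Dia p requires p at some successor in {w1, w3}.
    p holds at w1, so Dia p is true at w0.

Yes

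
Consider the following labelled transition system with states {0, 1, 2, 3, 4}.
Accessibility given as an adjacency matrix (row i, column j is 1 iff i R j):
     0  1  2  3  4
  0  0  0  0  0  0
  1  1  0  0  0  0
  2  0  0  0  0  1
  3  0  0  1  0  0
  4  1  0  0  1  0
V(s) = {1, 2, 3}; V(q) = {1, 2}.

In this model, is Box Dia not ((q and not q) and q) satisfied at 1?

At 1: Box Dia not ((q and not q) and q) requires Dia not ((q and not q) and q) at every successor {0}.
  Dia not ((q and not q) and q) fails at 0, so Box Dia not ((q and not q) and q) is false at 1.
    At 0: no accessible worlds, so Dia not ((q and not q) and q) is false.

No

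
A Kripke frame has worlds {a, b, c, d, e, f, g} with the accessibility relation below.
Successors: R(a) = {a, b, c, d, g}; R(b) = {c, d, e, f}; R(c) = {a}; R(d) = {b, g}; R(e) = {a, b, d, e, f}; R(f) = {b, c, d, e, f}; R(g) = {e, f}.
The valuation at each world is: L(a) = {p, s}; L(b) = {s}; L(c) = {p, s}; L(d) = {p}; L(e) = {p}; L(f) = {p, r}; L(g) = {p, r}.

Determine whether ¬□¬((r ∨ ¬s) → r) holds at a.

Yes

At a: □¬((r ∨ ¬s) → r) is false, so ¬□¬((r ∨ ¬s) → r) is true.
  At a: □¬((r ∨ ¬s) → r) requires ¬((r ∨ ¬s) → r) at every successor {a, b, c, d, g}.
    ¬((r ∨ ¬s) → r) fails at a, so □¬((r ∨ ¬s) → r) is false at a.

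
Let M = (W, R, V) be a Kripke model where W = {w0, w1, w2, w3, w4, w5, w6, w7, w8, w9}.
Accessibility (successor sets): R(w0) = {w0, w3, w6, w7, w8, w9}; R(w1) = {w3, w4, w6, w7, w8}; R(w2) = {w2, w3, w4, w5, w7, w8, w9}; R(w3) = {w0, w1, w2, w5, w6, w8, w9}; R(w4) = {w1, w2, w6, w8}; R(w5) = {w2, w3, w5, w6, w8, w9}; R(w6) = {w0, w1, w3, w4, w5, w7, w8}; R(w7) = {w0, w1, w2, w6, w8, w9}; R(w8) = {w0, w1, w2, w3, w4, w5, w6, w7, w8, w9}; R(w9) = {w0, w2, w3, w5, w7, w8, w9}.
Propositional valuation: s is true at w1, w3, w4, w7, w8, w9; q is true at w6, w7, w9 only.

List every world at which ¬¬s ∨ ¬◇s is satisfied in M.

w1, w3, w4, w7, w8, w9

Let φ = ¬¬s ∨ ¬◇s. Evaluate φ at each world:
  w0 (successors {w0, w3, w6, w7, w8, w9}): φ is false.
  w1 (successors {w3, w4, w6, w7, w8}): φ is true.
  w2 (successors {w2, w3, w4, w5, w7, w8, w9}): φ is false.
  w3 (successors {w0, w1, w2, w5, w6, w8, w9}): φ is true.
  w4 (successors {w1, w2, w6, w8}): φ is true.
  w5 (successors {w2, w3, w5, w6, w8, w9}): φ is false.
  w6 (successors {w0, w1, w3, w4, w5, w7, w8}): φ is false.
  w7 (successors {w0, w1, w2, w6, w8, w9}): φ is true.
  w8 (successors {w0, w1, w2, w3, w4, w5, w6, w7, w8, w9}): φ is true.
  w9 (successors {w0, w2, w3, w5, w7, w8, w9}): φ is true.
For instance, at w1:
  At w1: ¬¬s is true, ¬◇s is false, so ¬¬s ∨ ¬◇s is true.
    At w1: ◇s is true, so ¬◇s is false.
      At w1: ◇s requires s at some successor in {w3, w4, w6, w7, w8}.
        s holds at w3, so ◇s is true at w1.
Satisfying worlds: {w1, w3, w4, w7, w8, w9}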